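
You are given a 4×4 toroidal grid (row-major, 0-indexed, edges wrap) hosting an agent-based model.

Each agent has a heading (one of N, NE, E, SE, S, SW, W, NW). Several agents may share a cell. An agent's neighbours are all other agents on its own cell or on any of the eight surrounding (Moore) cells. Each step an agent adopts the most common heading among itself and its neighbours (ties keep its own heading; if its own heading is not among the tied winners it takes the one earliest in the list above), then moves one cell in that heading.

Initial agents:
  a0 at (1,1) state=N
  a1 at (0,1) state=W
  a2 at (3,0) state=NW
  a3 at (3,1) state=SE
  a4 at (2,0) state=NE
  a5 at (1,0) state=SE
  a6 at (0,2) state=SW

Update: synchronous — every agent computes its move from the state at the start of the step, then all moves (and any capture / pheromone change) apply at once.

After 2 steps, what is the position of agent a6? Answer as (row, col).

(2, 2)

t=1: a0@(0,1):N a1@(1,2):SE a2@(2,3):NW a3@(0,2):SE a4@(3,1):SE a5@(2,1):SE a6@(1,1):SW
t=2: a0@(1,2):SE a1@(2,3):SE a2@(1,2):NW a3@(1,3):SE a4@(0,2):SE a5@(3,2):SE a6@(2,2):SE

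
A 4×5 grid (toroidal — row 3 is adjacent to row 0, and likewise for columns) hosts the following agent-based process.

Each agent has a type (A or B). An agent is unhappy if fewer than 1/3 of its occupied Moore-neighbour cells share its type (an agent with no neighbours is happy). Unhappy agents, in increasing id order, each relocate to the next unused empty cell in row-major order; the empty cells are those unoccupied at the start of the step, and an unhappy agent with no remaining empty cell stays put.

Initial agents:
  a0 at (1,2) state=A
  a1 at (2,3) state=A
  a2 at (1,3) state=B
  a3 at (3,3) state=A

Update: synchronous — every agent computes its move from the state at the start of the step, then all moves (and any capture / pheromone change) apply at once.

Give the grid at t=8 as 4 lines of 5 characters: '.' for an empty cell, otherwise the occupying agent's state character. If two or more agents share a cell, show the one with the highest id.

t=1: a0@(1,2):A a1@(2,3):A a2@(0,0):B a3@(3,3):A
t=2: (unchanged — steady state)

B....
..A..
...A.
...A.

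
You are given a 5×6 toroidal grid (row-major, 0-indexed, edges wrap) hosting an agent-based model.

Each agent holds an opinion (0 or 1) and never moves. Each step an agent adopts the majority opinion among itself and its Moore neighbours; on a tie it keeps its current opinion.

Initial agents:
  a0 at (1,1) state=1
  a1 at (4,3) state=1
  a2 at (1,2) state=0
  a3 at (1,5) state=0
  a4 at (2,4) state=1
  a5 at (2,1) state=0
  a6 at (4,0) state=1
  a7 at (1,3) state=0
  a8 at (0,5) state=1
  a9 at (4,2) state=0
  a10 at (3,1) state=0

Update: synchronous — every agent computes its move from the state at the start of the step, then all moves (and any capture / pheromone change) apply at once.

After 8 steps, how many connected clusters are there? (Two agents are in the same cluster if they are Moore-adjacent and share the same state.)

3

t=1: a0@(1,1):0 a1@(4,3):1 a2@(1,2):0 a3@(1,5):1 a4@(2,4):0 a5@(2,1):0 a6@(4,0):1 a7@(1,3):0 a8@(0,5):1 a9@(4,2):0 a10@(3,1):0
t=2: (unchanged — steady state)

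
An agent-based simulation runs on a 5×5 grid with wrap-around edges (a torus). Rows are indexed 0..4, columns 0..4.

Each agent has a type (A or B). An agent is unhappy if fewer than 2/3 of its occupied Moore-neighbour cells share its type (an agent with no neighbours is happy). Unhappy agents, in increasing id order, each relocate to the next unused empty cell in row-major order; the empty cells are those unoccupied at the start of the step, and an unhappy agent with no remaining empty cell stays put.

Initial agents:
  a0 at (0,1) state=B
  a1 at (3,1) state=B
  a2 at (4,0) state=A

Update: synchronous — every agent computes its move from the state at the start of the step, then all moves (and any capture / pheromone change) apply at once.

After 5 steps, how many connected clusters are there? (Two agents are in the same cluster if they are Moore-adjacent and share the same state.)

2

t=1: a0@(0,0):B a1@(0,2):B a2@(0,3):A
t=2: a0@(0,0):B a1@(0,1):B a2@(0,4):A
t=3: a0@(0,2):B a1@(0,1):B a2@(0,3):A
t=4: a0@(0,0):B a1@(0,1):B a2@(0,4):A
t=5: a0@(0,2):B a1@(0,1):B a2@(0,3):A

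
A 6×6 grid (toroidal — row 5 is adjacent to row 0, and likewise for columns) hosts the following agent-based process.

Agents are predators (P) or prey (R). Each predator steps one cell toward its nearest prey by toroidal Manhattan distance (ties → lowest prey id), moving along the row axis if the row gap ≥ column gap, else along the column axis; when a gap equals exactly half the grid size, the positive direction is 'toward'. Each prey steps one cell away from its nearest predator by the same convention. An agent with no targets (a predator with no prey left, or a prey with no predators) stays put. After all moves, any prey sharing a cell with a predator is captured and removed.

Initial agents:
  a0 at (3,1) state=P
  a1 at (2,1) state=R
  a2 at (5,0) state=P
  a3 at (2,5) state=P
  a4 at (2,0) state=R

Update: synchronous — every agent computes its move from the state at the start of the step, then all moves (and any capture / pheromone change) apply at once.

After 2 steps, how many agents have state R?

1

t=1: a0@(2,1):P a1@(1,1):R a2@(0,0):P a3@(2,0):P
t=2: a0@(1,1):P a1@(0,1):R a2@(1,0):P a3@(1,0):P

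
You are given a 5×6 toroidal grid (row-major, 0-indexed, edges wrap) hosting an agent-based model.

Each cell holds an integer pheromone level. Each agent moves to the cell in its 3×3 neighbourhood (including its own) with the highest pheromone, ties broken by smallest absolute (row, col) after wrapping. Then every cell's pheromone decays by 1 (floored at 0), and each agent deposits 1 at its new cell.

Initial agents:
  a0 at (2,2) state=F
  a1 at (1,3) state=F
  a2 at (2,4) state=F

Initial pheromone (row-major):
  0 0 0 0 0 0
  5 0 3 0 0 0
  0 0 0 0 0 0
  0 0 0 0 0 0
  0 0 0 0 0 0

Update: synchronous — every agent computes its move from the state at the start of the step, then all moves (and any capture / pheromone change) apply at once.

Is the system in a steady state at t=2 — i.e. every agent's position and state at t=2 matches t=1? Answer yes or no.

t=1: a0@(1,2) a1@(1,2) a2@(1,3) | pheromone: 0 0 0 0 0 0 / 4 0 4 1 0 0 / 0 0 0 0 0 0 / 0 0 0 0 0 0 / 0 0 0 0 0 0
t=2: a0@(1,2) a1@(1,2) a2@(1,2) | pheromone: 0 0 0 0 0 0 / 3 0 6 0 0 0 / 0 0 0 0 0 0 / 0 0 0 0 0 0 / 0 0 0 0 0 0

no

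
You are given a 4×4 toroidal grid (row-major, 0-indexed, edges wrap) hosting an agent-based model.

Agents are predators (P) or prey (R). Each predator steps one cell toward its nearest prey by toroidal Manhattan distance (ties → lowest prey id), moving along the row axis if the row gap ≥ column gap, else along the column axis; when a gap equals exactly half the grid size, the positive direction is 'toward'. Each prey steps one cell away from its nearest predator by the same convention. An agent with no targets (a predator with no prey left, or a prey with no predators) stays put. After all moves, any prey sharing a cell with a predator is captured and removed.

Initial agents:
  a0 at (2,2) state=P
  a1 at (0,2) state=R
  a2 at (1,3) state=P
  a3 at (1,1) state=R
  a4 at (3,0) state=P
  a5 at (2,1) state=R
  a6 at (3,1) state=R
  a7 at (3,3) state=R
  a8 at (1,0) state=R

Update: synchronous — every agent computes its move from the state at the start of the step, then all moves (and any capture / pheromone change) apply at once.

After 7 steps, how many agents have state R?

t=1: a0@(2,1):P a1@(3,2):R a2@(1,0):P a3@(0,1):R a4@(3,1):P a5@(2,0):R a6@(3,2):R a7@(3,2):R a8@(1,1):R
t=2: a0@(2,0):P a1@(3,3):R a2@(2,0):P a3@(1,1):R a4@(3,2):P a5@(2,3):R a6@(3,3):R a7@(3,3):R a8@(0,1):R
t=3: a0@(2,3):P a1@(3,0):R a2@(2,3):P a3@(0,1):R a4@(3,3):P a5@(2,2):R a6@(3,0):R a7@(3,0):R a8@(1,1):R
t=4: a0@(2,2):P a1@(3,1):R a2@(2,2):P a3@(0,0):R a4@(3,0):P a5@(2,1):R a6@(3,1):R a7@(3,1):R a8@(1,0):R
t=5: a0@(2,1):P a1@(3,2):R a2@(2,1):P a3@(1,0):R a4@(3,1):P a5@(2,0):R a6@(3,2):R a7@(3,2):R a8@(0,0):R
t=6: a0@(2,0):P a1@(3,3):R a2@(2,0):P a3@(0,0):R a4@(3,2):P a5@(2,3):R a6@(3,3):R a7@(3,3):R a8@(1,0):R
t=7: a0@(2,3):P a1@(3,0):R a2@(2,3):P a3@(3,0):R a4@(3,3):P a5@(2,2):R a6@(3,0):R a7@(3,0):R a8@(0,0):R

6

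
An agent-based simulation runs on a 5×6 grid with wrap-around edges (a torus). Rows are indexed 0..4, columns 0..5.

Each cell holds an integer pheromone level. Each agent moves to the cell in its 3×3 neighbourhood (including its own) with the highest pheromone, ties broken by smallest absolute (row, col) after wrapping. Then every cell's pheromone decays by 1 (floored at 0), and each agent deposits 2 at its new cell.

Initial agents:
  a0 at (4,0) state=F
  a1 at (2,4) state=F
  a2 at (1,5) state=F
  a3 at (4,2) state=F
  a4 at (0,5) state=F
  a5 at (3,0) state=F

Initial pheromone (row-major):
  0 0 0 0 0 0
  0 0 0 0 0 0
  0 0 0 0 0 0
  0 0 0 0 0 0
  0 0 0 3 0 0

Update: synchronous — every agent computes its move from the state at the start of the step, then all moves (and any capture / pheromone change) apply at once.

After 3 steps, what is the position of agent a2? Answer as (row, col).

t=1: a0@(0,0) a1@(1,3) a2@(0,0) a3@(4,3) a4@(0,0) a5@(2,0) | pheromone: 6 0 0 0 0 0 / 0 0 0 2 0 0 / 2 0 0 0 0 0 / 0 0 0 0 0 0 / 0 0 0 4 0 0
t=2: a0@(0,0) a1@(1,3) a2@(0,0) a3@(4,3) a4@(0,0) a5@(2,0) | pheromone: 11 0 0 0 0 0 / 0 0 0 3 0 0 / 3 0 0 0 0 0 / 0 0 0 0 0 0 / 0 0 0 5 0 0
t=3: a0@(0,0) a1@(1,3) a2@(0,0) a3@(4,3) a4@(0,0) a5@(2,0) | pheromone: 16 0 0 0 0 0 / 0 0 0 4 0 0 / 4 0 0 0 0 0 / 0 0 0 0 0 0 / 0 0 0 6 0 0

(0, 0)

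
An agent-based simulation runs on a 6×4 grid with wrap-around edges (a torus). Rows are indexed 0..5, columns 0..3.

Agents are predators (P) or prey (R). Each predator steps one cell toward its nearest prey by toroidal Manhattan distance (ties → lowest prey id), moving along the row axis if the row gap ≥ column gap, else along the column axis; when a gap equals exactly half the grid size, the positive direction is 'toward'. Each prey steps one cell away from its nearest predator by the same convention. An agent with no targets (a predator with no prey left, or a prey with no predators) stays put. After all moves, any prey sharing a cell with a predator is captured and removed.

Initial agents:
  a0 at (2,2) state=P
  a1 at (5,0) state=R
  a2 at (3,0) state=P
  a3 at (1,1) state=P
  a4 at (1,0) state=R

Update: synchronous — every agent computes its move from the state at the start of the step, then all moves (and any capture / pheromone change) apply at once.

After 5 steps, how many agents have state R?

1

t=1: a0@(2,3):P a1@(0,0):R a2@(4,0):P a3@(1,0):P a4@(1,3):R
t=2: a0@(1,3):P a2@(5,0):P a3@(0,0):P a4@(0,3):R
t=3: a0@(0,3):P a2@(0,0):P a3@(0,3):P a4@(5,3):R
t=4: a0@(5,3):P a2@(5,0):P a3@(5,3):P a4@(4,3):R
t=5: a0@(4,3):P a2@(4,0):P a3@(4,3):P a4@(3,3):R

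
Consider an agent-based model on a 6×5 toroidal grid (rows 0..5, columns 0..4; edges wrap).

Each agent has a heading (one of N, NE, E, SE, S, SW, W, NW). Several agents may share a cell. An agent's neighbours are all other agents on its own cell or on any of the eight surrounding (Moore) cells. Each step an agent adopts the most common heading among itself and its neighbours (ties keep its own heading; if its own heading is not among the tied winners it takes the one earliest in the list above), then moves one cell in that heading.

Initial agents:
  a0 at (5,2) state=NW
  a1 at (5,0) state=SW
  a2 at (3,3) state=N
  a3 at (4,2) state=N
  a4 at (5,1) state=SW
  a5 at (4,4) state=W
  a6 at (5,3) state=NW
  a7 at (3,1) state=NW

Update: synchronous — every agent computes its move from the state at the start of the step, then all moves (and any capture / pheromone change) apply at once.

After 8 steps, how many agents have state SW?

5

t=1: a0@(4,1):NW a1@(0,4):SW a2@(2,3):N a3@(3,1):NW a4@(0,0):SW a5@(4,3):W a6@(4,2):NW a7@(2,0):NW
t=2: a0@(3,0):NW a1@(1,3):SW a2@(1,3):N a3@(2,0):NW a4@(1,4):SW a5@(4,2):W a6@(3,1):NW a7@(1,4):NW
t=3: a0@(2,4):NW a1@(2,2):SW a2@(2,2):SW a3@(1,4):NW a4@(2,3):SW a5@(4,1):W a6@(2,0):NW a7@(0,3):NW
t=4: a0@(1,3):NW a1@(3,1):SW a2@(3,1):SW a3@(0,3):NW a4@(3,2):SW a5@(4,0):W a6@(1,4):NW a7@(5,2):NW
t=5: a0@(0,2):NW a1@(4,0):SW a2@(4,0):SW a3@(5,2):NW a4@(4,1):SW a5@(5,4):SW a6@(0,3):NW a7@(4,1):NW
t=6: a0@(5,1):NW a1@(5,4):SW a2@(5,4):SW a3@(4,1):NW a4@(5,0):SW a5@(0,3):SW a6@(5,2):NW a7@(5,0):SW
t=7: a0@(4,0):NW a1@(0,3):SW a2@(0,3):SW a3@(3,0):NW a4@(0,4):SW a5@(1,2):SW a6@(4,1):NW a7@(0,4):SW
t=8: a0@(3,4):NW a1@(1,2):SW a2@(1,2):SW a3@(2,4):NW a4@(1,3):SW a5@(2,1):SW a6@(3,0):NW a7@(1,3):SW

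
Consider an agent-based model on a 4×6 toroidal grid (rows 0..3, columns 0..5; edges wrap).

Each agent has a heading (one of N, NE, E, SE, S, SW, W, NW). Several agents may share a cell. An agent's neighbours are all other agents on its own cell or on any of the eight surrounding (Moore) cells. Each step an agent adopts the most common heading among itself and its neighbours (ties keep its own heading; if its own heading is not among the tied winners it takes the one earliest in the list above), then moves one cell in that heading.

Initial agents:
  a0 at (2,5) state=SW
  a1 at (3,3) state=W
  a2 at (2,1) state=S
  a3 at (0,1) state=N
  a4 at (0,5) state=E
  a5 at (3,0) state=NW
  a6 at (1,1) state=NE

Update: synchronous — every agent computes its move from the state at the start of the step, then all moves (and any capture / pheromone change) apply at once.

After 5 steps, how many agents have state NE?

t=1: a0@(3,4):SW a1@(3,2):W a2@(3,1):S a3@(3,1):N a4@(0,0):E a5@(2,5):NW a6@(0,2):NE
t=2: a0@(0,3):SW a1@(3,1):W a2@(0,1):S a3@(2,1):N a4@(0,1):E a5@(1,4):NW a6@(3,3):NE
t=3: a0@(1,2):SW a1@(3,0):W a2@(1,1):S a3@(1,1):N a4@(0,2):E a5@(0,3):NW a6@(2,4):NE
t=4: a0@(2,1):SW a1@(3,5):W a2@(2,1):S a3@(0,1):N a4@(0,3):E a5@(3,2):NW a6@(1,5):NE
t=5: a0@(3,0):SW a1@(3,4):W a2@(3,1):S a3@(3,1):N a4@(0,4):E a5@(2,1):NW a6@(0,0):NE

1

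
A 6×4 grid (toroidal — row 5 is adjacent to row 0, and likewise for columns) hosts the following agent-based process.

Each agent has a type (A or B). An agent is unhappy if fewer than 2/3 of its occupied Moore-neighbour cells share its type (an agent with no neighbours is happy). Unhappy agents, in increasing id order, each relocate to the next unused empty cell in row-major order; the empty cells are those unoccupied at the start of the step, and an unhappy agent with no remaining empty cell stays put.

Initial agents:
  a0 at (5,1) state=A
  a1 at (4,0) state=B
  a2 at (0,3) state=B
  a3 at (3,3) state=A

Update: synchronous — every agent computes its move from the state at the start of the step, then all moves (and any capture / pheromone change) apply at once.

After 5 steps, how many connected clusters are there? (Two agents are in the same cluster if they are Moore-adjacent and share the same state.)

t=1: a0@(0,0):A a1@(0,1):B a2@(0,3):B a3@(0,2):A
t=2: a0@(1,0):A a1@(1,1):B a2@(1,2):B a3@(1,3):A
t=3: a0@(0,0):A a1@(0,1):B a2@(0,2):B a3@(0,3):A
t=4: a0@(1,0):A a1@(1,1):B a2@(1,2):B a3@(1,3):A
t=5: a0@(0,0):A a1@(0,1):B a2@(0,2):B a3@(0,3):A

2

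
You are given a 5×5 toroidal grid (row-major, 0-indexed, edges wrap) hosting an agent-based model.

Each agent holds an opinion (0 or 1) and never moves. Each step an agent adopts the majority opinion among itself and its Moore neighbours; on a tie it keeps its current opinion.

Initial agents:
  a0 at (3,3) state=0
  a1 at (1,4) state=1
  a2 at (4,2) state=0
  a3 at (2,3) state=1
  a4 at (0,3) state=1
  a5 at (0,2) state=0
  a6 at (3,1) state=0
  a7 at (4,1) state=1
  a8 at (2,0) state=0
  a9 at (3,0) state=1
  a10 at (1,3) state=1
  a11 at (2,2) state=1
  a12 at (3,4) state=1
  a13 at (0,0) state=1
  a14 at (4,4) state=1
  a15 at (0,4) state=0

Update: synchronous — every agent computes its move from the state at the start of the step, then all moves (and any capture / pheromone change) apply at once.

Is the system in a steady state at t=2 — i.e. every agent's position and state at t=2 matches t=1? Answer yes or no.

t=1: a0@(3,3):1 a1@(1,4):1 a2@(4,2):0 a3@(2,3):1 a4@(0,3):1 a5@(0,2):1 a6@(3,1):0 a7@(4,1):1 a8@(2,0):1 a9@(3,0):1 a10@(1,3):1 a11@(2,2):1 a12@(3,4):1 a13@(0,0):1 a14@(4,4):1 a15@(0,4):1
t=2: a0@(3,3):1 a1@(1,4):1 a2@(4,2):1 a3@(2,3):1 a4@(0,3):1 a5@(0,2):1 a6@(3,1):1 a7@(4,1):1 a8@(2,0):1 a9@(3,0):1 a10@(1,3):1 a11@(2,2):1 a12@(3,4):1 a13@(0,0):1 a14@(4,4):1 a15@(0,4):1

no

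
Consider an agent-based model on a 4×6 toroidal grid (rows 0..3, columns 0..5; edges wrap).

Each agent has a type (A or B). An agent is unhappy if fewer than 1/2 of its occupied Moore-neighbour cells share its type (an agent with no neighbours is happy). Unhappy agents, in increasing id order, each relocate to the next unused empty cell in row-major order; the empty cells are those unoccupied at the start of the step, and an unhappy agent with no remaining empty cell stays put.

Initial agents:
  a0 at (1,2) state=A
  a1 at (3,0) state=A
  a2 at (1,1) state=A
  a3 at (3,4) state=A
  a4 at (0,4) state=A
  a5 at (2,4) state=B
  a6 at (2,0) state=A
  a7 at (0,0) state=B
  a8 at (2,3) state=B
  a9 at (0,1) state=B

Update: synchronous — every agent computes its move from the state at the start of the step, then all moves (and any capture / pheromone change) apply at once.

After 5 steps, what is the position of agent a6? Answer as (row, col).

(2, 0)

t=1: a0@(0,2):A a1@(0,3):A a2@(1,1):A a3@(0,5):A a4@(0,4):A a5@(2,4):B a6@(2,0):A a7@(1,0):B a8@(1,3):B a9@(1,4):B
t=2: a0@(0,2):A a1@(0,3):A a2@(1,1):A a3@(0,0):A a4@(0,4):A a5@(2,4):B a6@(2,0):A a7@(0,1):B a8@(1,2):B a9@(1,5):B
t=3: a0@(0,2):A a1@(0,3):A a2@(1,1):A a3@(0,5):A a4@(0,4):A a5@(2,4):B a6@(2,0):A a7@(1,0):B a8@(1,3):B a9@(1,4):B
t=4: a0@(0,2):A a1@(0,3):A a2@(1,1):A a3@(0,0):A a4@(0,4):A a5@(2,4):B a6@(2,0):A a7@(0,1):B a8@(1,2):B a9@(1,5):B
t=5: a0@(0,2):A a1@(0,3):A a2@(1,1):A a3@(0,5):A a4@(0,4):A a5@(2,4):B a6@(2,0):A a7@(1,0):B a8@(1,3):B a9@(1,4):B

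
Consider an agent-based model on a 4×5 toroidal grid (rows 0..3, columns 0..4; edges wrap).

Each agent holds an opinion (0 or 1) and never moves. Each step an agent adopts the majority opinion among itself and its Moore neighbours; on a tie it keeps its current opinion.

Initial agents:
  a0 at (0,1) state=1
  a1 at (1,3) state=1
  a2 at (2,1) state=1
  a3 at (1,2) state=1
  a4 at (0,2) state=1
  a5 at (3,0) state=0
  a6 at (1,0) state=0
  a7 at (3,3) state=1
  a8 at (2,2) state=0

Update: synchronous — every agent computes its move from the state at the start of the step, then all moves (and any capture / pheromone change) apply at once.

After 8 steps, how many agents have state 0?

t=1: a0@(0,1):1 a1@(1,3):1 a2@(2,1):0 a3@(1,2):1 a4@(0,2):1 a5@(3,0):1 a6@(1,0):1 a7@(3,3):1 a8@(2,2):1
t=2: a0@(0,1):1 a1@(1,3):1 a2@(2,1):1 a3@(1,2):1 a4@(0,2):1 a5@(3,0):1 a6@(1,0):1 a7@(3,3):1 a8@(2,2):1
t=3: (unchanged — steady state)

0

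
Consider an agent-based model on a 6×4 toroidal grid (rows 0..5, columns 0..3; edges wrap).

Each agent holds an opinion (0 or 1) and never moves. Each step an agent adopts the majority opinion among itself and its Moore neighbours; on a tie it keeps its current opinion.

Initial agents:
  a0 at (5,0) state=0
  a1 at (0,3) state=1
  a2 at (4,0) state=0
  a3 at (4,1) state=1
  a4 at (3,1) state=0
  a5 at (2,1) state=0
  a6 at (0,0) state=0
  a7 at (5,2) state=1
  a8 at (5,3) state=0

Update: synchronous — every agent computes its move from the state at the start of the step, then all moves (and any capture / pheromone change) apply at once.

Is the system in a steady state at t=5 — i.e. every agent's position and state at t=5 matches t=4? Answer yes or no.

t=1: a0@(5,0):0 a1@(0,3):0 a2@(4,0):0 a3@(4,1):0 a4@(3,1):0 a5@(2,1):0 a6@(0,0):0 a7@(5,2):1 a8@(5,3):0
t=2: a0@(5,0):0 a1@(0,3):0 a2@(4,0):0 a3@(4,1):0 a4@(3,1):0 a5@(2,1):0 a6@(0,0):0 a7@(5,2):0 a8@(5,3):0
t=3: (unchanged — steady state)

yes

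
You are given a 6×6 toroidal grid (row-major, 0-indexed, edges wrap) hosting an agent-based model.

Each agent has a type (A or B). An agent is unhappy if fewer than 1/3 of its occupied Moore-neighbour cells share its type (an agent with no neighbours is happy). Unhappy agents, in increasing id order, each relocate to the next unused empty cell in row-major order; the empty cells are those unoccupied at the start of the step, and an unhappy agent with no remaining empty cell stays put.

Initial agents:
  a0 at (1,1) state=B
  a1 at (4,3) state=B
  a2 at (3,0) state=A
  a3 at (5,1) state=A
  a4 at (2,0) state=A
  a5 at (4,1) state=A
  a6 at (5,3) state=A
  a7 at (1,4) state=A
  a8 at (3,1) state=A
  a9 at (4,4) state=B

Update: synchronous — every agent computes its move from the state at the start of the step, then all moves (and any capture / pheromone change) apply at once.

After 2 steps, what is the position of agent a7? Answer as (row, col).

t=1: a0@(0,0):B a1@(4,3):B a2@(3,0):A a3@(5,1):A a4@(2,0):A a5@(4,1):A a6@(0,1):A a7@(1,4):A a8@(3,1):A a9@(4,4):B
t=2: a0@(0,2):B a1@(4,3):B a2@(3,0):A a3@(5,1):A a4@(2,0):A a5@(4,1):A a6@(0,1):A a7@(1,4):A a8@(3,1):A a9@(4,4):B

(1, 4)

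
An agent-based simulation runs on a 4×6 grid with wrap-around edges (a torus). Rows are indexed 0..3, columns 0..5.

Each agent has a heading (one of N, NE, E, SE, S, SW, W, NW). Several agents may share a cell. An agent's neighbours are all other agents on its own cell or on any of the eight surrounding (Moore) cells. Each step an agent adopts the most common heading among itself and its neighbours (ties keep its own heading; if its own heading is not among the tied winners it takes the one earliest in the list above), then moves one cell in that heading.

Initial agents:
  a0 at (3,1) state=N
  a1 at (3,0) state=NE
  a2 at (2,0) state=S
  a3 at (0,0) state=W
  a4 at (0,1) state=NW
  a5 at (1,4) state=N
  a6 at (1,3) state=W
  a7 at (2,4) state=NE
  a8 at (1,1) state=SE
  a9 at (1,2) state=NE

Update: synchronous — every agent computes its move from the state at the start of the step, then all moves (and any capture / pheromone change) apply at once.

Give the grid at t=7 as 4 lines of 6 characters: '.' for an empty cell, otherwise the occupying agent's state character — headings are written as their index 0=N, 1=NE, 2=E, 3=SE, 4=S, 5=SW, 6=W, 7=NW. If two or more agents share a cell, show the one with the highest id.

t=1: a0@(2,1):N a1@(2,1):NE a2@(3,0):S a3@(0,5):W a4@(3,2):NE a5@(0,4):N a6@(0,4):NE a7@(1,5):NE a8@(2,2):SE a9@(0,3):NE
t=2: a0@(1,2):NE a1@(1,2):NE a2@(0,0):S a3@(3,0):NE a4@(2,3):NE a5@(3,5):NE a6@(3,5):NE a7@(0,0):NE a8@(1,3):NE a9@(3,4):NE
t=3: a0@(0,3):NE a1@(0,3):NE a2@(3,1):NE a3@(2,1):NE a4@(1,4):NE a5@(2,0):NE a6@(2,0):NE a7@(3,1):NE a8@(0,4):NE a9@(2,5):NE
t=4: a0@(3,4):NE a1@(3,4):NE a2@(2,2):NE a3@(1,2):NE a4@(0,5):NE a5@(1,1):NE a6@(1,1):NE a7@(2,2):NE a8@(3,5):NE a9@(1,0):NE
t=5: a0@(2,5):NE a1@(2,5):NE a2@(1,3):NE a3@(0,3):NE a4@(3,0):NE a5@(0,2):NE a6@(0,2):NE a7@(1,3):NE a8@(2,0):NE a9@(0,1):NE
t=6: a0@(1,0):NE a1@(1,0):NE a2@(0,4):NE a3@(3,4):NE a4@(2,1):NE a5@(3,3):NE a6@(3,3):NE a7@(0,4):NE a8@(1,1):NE a9@(3,2):NE
t=7: a0@(0,1):NE a1@(0,1):NE a2@(3,5):NE a3@(2,5):NE a4@(1,2):NE a5@(2,4):NE a6@(2,4):NE a7@(3,5):NE a8@(0,2):NE a9@(2,3):NE

.11...
..1...
...111
.....1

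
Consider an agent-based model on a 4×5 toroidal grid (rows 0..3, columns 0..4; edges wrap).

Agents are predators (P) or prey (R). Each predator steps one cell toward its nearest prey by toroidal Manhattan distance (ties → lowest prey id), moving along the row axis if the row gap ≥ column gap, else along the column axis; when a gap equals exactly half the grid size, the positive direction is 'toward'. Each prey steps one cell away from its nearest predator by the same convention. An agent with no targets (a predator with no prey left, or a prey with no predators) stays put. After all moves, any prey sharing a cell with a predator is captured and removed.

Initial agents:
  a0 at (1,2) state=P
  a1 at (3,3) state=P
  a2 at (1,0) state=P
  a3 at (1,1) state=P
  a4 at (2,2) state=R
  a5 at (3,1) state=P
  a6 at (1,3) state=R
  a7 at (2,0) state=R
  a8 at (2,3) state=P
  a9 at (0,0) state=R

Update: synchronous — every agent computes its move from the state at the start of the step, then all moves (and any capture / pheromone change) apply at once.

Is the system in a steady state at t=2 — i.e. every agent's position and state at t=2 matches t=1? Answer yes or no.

t=1: a0@(2,2):P a1@(2,3):P a2@(2,0):P a3@(2,1):P a4@(3,2):R a5@(2,1):P a6@(1,4):R a7@(3,0):R a8@(2,2):P a9@(3,0):R
t=2: a0@(3,2):P a1@(3,3):P a2@(3,0):P a3@(3,1):P a4@(0,2):R a5@(3,1):P a6@(0,4):R a7@(0,0):R a8@(3,2):P a9@(0,0):R

no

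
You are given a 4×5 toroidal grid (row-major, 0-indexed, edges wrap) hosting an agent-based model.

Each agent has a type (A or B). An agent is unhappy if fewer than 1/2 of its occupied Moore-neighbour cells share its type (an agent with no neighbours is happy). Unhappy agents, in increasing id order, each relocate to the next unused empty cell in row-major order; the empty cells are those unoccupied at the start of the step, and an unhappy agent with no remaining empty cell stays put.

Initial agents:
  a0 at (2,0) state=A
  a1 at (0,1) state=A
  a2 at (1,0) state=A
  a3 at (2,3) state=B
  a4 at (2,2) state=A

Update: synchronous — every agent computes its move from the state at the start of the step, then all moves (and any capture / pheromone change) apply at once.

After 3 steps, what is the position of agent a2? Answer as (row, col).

t=1: a0@(2,0):A a1@(0,1):A a2@(1,0):A a3@(0,0):B a4@(0,2):A
t=2: a0@(2,0):A a1@(0,1):A a2@(1,0):A a3@(0,3):B a4@(0,2):A
t=3: a0@(2,0):A a1@(0,1):A a2@(1,0):A a3@(0,0):B a4@(0,2):A

(1, 0)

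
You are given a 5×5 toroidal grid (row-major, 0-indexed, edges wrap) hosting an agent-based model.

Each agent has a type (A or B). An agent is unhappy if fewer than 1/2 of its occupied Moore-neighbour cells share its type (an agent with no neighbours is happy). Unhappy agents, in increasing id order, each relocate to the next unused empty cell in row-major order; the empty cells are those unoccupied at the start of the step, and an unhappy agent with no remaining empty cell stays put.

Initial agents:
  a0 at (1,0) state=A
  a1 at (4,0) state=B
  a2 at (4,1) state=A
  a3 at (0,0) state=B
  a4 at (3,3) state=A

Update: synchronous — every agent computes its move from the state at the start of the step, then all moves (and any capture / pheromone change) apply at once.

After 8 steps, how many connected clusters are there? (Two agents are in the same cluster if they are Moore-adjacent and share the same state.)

3

t=1: a0@(0,1):A a1@(4,0):B a2@(0,2):A a3@(0,3):B a4@(3,3):A
t=2: a0@(0,1):A a1@(0,0):B a2@(0,2):A a3@(0,4):B a4@(3,3):A
t=3: (unchanged — steady state)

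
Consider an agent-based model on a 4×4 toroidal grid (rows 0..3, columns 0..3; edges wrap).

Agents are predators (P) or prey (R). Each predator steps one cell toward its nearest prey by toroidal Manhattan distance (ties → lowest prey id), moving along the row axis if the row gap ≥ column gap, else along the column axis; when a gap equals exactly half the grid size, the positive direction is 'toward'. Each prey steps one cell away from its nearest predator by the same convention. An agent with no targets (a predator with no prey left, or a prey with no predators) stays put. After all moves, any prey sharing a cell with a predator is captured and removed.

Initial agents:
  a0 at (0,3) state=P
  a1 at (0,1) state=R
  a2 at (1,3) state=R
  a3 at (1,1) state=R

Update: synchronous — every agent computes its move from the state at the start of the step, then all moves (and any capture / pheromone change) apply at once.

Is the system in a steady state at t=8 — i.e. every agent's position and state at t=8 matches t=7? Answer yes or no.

no

t=1: a0@(1,3):P a1@(0,0):R a2@(2,3):R a3@(1,0):R
t=2: a0@(2,3):P a1@(3,0):R a2@(3,3):R a3@(1,1):R
t=3: a0@(3,3):P a1@(0,0):R a2@(0,3):R a3@(1,0):R
t=4: a0@(0,3):P a1@(1,0):R a2@(1,3):R a3@(0,0):R
t=5: a0@(1,3):P a1@(2,0):R a2@(2,3):R a3@(0,1):R
t=6: a0@(2,3):P a1@(3,0):R a2@(3,3):R a3@(0,0):R
t=7: a0@(3,3):P a1@(0,0):R a2@(0,3):R a3@(3,0):R
t=8: a0@(0,3):P a1@(1,0):R a2@(1,3):R a3@(3,1):R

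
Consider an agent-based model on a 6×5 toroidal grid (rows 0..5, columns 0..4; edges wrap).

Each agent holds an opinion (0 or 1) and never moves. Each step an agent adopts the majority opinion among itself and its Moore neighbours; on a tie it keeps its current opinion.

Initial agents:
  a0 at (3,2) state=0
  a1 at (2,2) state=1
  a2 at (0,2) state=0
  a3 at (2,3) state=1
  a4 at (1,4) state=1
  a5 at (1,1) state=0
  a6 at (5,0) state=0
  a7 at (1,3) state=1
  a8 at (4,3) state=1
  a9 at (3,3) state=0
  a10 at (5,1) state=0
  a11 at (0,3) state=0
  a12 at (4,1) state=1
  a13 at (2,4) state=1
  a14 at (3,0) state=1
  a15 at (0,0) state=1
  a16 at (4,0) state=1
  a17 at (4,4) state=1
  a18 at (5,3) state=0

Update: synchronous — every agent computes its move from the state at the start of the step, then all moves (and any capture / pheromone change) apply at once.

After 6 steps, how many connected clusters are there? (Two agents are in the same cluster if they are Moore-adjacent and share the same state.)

2

t=1: a0@(3,2):1 a1@(2,2):1 a2@(0,2):0 a3@(2,3):1 a4@(1,4):1 a5@(1,1):0 a6@(5,0):1 a7@(1,3):1 a8@(4,3):0 a9@(3,3):1 a10@(5,1):0 a11@(0,3):0 a12@(4,1):1 a13@(2,4):1 a14@(3,0):1 a15@(0,0):0 a16@(4,0):1 a17@(4,4):1 a18@(5,3):0
t=2: a0@(3,2):1 a1@(2,2):1 a2@(0,2):0 a3@(2,3):1 a4@(1,4):1 a5@(1,1):0 a6@(5,0):1 a7@(1,3):1 a8@(4,3):1 a9@(3,3):1 a10@(5,1):0 a11@(0,3):0 a12@(4,1):1 a13@(2,4):1 a14@(3,0):1 a15@(0,0):0 a16@(4,0):1 a17@(4,4):1 a18@(5,3):0
t=3: (unchanged — steady state)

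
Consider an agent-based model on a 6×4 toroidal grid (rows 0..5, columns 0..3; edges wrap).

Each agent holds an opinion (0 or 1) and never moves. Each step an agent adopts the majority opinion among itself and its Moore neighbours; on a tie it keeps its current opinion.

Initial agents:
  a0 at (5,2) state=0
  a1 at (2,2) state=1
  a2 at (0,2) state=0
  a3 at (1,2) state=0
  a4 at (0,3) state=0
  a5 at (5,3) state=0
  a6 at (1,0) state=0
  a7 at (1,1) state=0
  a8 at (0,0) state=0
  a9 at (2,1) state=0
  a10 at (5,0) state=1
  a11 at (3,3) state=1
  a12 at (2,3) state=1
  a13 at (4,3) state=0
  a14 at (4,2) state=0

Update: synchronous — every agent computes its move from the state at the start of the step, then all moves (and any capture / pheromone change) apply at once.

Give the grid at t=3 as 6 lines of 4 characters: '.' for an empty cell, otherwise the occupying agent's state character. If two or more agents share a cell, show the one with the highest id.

0.00
000.
.011
...1
..00
0.00

t=1: a0@(5,2):0 a1@(2,2):1 a2@(0,2):0 a3@(1,2):0 a4@(0,3):0 a5@(5,3):0 a6@(1,0):0 a7@(1,1):0 a8@(0,0):0 a9@(2,1):0 a10@(5,0):0 a11@(3,3):1 a12@(2,3):1 a13@(4,3):0 a14@(4,2):0
t=2: (unchanged — steady state)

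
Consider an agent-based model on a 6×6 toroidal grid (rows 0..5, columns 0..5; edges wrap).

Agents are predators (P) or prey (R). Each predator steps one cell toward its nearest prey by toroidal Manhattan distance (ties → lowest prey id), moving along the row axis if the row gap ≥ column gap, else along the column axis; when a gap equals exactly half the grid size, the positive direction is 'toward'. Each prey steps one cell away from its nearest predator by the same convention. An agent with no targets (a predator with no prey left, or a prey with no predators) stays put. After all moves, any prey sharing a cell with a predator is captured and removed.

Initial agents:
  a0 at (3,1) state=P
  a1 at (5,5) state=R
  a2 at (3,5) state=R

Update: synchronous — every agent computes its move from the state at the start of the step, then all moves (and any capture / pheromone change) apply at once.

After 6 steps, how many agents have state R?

t=1: a0@(3,0):P a1@(0,5):R a2@(3,4):R
t=2: a0@(3,5):P a1@(5,5):R a2@(3,3):R
t=3: a0@(4,5):P a1@(0,5):R a2@(3,2):R
t=4: a0@(5,5):P a1@(1,5):R a2@(3,1):R
t=5: a0@(0,5):P a1@(2,5):R a2@(2,1):R
t=6: a0@(1,5):P a1@(3,5):R a2@(3,1):R

2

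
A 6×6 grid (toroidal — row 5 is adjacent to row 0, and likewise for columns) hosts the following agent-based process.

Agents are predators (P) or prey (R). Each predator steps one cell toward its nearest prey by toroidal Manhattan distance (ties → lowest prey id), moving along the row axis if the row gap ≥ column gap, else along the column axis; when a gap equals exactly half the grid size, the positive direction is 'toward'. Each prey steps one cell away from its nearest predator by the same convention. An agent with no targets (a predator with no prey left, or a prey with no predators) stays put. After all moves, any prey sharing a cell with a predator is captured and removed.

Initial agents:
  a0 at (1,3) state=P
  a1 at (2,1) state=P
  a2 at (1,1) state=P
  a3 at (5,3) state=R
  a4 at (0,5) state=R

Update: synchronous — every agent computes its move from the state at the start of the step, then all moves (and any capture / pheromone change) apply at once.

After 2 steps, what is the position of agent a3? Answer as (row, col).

(3, 3)

t=1: a0@(0,3):P a1@(1,1):P a2@(1,0):P a3@(4,3):R a4@(0,0):R
t=2: a0@(5,3):P a1@(0,1):P a2@(0,0):P a3@(3,3):R a4@(5,0):R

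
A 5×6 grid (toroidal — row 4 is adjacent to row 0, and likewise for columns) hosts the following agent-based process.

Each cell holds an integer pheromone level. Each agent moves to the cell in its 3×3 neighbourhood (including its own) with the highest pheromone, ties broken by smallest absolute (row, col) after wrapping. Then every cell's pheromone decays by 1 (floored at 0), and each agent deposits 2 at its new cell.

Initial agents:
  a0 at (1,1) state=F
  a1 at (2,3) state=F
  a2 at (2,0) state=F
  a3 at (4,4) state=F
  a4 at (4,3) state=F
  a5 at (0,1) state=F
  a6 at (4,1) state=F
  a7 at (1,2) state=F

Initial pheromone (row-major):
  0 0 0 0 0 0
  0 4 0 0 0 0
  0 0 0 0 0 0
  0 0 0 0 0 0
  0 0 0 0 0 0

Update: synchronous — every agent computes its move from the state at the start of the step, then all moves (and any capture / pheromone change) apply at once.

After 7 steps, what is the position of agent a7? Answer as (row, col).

(1, 1)

t=1: a0@(1,1) a1@(1,2) a2@(1,1) a3@(0,3) a4@(0,2) a5@(1,1) a6@(0,0) a7@(1,1) | pheromone: 2 0 2 2 0 0 / 0 11 2 0 0 0 / 0 0 0 0 0 0 / 0 0 0 0 0 0 / 0 0 0 0 0 0
t=2: a0@(1,1) a1@(1,1) a2@(1,1) a3@(0,2) a4@(1,1) a5@(1,1) a6@(1,1) a7@(1,1) | pheromone: 1 0 3 1 0 0 / 0 24 1 0 0 0 / 0 0 0 0 0 0 / 0 0 0 0 0 0 / 0 0 0 0 0 0
t=3: a0@(1,1) a1@(1,1) a2@(1,1) a3@(1,1) a4@(1,1) a5@(1,1) a6@(1,1) a7@(1,1) | pheromone: 0 0 2 0 0 0 / 0 39 0 0 0 0 / 0 0 0 0 0 0 / 0 0 0 0 0 0 / 0 0 0 0 0 0
t=4: a0@(1,1) a1@(1,1) a2@(1,1) a3@(1,1) a4@(1,1) a5@(1,1) a6@(1,1) a7@(1,1) | pheromone: 0 0 1 0 0 0 / 0 54 0 0 0 0 / 0 0 0 0 0 0 / 0 0 0 0 0 0 / 0 0 0 0 0 0
t=5: a0@(1,1) a1@(1,1) a2@(1,1) a3@(1,1) a4@(1,1) a5@(1,1) a6@(1,1) a7@(1,1) | pheromone: 0 0 0 0 0 0 / 0 69 0 0 0 0 / 0 0 0 0 0 0 / 0 0 0 0 0 0 / 0 0 0 0 0 0
t=6: a0@(1,1) a1@(1,1) a2@(1,1) a3@(1,1) a4@(1,1) a5@(1,1) a6@(1,1) a7@(1,1) | pheromone: 0 0 0 0 0 0 / 0 84 0 0 0 0 / 0 0 0 0 0 0 / 0 0 0 0 0 0 / 0 0 0 0 0 0
t=7: a0@(1,1) a1@(1,1) a2@(1,1) a3@(1,1) a4@(1,1) a5@(1,1) a6@(1,1) a7@(1,1) | pheromone: 0 0 0 0 0 0 / 0 99 0 0 0 0 / 0 0 0 0 0 0 / 0 0 0 0 0 0 / 0 0 0 0 0 0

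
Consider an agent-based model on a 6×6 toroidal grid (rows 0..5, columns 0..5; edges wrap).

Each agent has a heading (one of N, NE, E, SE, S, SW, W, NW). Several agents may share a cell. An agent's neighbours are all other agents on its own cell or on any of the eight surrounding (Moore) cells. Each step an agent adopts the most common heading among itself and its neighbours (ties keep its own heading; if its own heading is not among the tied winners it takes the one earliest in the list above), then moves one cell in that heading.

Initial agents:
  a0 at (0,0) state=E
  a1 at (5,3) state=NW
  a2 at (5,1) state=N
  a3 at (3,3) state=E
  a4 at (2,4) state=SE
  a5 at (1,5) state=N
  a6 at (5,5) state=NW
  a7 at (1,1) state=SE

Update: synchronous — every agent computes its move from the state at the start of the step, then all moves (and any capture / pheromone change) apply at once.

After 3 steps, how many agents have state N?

5

t=1: a0@(5,0):N a1@(4,2):NW a2@(4,1):N a3@(3,4):E a4@(3,5):SE a5@(0,5):N a6@(4,4):NW a7@(2,2):SE
t=2: a0@(4,0):N a1@(3,1):NW a2@(3,1):N a3@(3,5):E a4@(4,0):SE a5@(5,5):N a6@(3,3):NW a7@(3,3):SE
t=3: a0@(3,0):N a1@(2,1):N a2@(2,1):N a3@(3,0):E a4@(3,0):N a5@(4,5):N a6@(2,2):NW a7@(4,4):SE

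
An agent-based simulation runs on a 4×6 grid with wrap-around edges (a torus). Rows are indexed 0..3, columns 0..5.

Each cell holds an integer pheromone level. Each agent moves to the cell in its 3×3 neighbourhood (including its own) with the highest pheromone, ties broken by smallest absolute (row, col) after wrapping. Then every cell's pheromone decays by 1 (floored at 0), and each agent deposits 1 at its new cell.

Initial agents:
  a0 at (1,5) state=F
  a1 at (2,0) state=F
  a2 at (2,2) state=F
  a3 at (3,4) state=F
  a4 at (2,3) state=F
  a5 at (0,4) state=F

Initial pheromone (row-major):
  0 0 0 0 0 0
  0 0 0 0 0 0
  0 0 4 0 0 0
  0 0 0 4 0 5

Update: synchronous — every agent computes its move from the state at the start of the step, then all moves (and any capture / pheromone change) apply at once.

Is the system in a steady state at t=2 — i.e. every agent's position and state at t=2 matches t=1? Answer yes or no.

no

t=1: a0@(0,0) a1@(3,5) a2@(2,2) a3@(3,5) a4@(2,2) a5@(3,5) | pheromone: 1 0 0 0 0 0 / 0 0 0 0 0 0 / 0 0 5 0 0 0 / 0 0 0 3 0 7
t=2: a0@(3,5) a1@(3,5) a2@(2,2) a3@(3,5) a4@(2,2) a5@(3,5) | pheromone: 0 0 0 0 0 0 / 0 0 0 0 0 0 / 0 0 6 0 0 0 / 0 0 0 2 0 10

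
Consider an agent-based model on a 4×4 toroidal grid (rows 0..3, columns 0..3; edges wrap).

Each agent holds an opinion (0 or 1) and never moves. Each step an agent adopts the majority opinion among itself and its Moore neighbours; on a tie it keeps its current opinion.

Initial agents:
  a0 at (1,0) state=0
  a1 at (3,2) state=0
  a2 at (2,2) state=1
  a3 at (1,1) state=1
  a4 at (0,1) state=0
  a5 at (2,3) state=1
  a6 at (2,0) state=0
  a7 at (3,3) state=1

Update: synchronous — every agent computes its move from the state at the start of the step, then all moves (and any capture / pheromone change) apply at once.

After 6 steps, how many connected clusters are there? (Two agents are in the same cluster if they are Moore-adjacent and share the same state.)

t=1: a0@(1,0):0 a1@(3,2):1 a2@(2,2):1 a3@(1,1):0 a4@(0,1):0 a5@(2,3):1 a6@(2,0):1 a7@(3,3):1
t=2: (unchanged — steady state)

2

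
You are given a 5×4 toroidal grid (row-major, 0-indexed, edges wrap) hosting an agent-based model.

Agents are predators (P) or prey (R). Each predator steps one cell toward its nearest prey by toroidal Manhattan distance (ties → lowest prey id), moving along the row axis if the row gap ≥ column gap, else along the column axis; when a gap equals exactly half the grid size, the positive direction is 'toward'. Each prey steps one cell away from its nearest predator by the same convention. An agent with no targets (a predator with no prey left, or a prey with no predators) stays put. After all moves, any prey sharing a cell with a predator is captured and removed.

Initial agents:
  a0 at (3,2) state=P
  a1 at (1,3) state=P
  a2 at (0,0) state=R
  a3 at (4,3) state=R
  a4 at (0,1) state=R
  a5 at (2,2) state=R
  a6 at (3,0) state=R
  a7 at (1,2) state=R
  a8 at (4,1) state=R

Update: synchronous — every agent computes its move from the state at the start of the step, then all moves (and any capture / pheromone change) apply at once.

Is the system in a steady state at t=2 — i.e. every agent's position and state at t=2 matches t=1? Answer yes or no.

t=1: a0@(2,2):P a1@(1,2):P a2@(4,0):R a3@(0,3):R a4@(1,1):R a6@(3,3):R a7@(1,1):R a8@(0,1):R
t=2: a0@(1,2):P a1@(1,1):P a2@(0,0):R a3@(4,3):R a4@(1,0):R a6@(4,3):R a7@(1,0):R a8@(4,1):R

no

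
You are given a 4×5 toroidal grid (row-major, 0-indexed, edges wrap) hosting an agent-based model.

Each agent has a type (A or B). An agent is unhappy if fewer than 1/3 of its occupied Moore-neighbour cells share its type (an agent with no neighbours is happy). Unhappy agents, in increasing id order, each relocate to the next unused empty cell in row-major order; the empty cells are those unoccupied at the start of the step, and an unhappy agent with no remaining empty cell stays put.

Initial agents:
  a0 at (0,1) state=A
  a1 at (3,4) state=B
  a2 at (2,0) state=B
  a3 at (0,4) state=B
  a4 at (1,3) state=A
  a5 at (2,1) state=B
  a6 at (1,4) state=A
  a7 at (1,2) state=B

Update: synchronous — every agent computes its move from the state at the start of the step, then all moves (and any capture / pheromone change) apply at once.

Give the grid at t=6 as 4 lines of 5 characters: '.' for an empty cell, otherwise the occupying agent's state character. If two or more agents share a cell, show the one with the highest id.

AB...
..BAA
BB...
....B

t=1: a0@(0,0):A a1@(3,4):B a2@(2,0):B a3@(0,4):B a4@(1,3):A a5@(2,1):B a6@(1,4):A a7@(1,2):B
t=2: a0@(0,0):A a1@(3,4):B a2@(2,0):B a3@(0,1):B a4@(1,3):A a5@(2,1):B a6@(1,4):A a7@(1,2):B
t=3: (unchanged — steady state)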